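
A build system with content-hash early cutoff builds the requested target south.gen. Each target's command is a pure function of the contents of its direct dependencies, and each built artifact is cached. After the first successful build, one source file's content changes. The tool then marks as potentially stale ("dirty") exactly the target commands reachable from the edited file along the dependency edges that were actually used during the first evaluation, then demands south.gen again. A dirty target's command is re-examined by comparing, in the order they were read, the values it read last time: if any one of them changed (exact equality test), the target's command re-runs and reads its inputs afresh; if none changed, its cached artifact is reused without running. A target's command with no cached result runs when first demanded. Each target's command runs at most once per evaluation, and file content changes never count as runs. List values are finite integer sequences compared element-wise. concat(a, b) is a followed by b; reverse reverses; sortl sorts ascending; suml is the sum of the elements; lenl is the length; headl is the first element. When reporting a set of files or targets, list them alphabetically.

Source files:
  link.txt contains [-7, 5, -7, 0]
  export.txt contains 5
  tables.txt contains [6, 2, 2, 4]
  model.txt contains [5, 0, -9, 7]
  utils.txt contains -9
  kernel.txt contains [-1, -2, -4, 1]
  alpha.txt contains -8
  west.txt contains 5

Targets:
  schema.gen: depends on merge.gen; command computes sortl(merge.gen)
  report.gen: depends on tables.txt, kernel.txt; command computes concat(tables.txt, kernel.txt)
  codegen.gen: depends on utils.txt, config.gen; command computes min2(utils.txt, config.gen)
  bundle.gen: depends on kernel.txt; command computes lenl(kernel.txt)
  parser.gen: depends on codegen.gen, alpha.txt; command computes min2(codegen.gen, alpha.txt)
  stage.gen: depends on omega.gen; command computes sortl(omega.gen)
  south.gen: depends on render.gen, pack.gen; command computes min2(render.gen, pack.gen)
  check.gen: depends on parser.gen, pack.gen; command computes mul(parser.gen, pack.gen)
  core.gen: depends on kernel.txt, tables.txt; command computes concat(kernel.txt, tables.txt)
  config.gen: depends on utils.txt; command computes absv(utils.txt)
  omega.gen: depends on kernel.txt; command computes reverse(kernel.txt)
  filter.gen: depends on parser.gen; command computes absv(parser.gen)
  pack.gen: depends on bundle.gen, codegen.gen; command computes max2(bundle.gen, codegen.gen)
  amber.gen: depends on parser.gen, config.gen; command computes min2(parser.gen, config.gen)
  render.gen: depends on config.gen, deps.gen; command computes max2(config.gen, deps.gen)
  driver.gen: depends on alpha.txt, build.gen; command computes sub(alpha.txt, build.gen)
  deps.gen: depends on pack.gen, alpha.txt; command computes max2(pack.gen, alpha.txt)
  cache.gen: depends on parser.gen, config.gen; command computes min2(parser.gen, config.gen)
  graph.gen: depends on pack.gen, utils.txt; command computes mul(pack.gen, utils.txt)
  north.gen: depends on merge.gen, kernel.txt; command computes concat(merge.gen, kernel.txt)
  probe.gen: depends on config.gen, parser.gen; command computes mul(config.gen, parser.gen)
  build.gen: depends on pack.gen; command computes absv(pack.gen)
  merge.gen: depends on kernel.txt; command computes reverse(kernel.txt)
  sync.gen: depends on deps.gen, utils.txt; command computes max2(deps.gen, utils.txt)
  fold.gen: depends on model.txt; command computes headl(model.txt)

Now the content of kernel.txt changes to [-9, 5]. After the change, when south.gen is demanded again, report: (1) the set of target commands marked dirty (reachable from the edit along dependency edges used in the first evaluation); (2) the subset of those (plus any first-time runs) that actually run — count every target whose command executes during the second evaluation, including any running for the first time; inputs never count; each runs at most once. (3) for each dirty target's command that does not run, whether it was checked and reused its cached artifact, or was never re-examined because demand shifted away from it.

First evaluation (everything demanded from the output):
  bundle.gen = lenl([-1, -2, -4, 1]) = 4
  config.gen = absv(-9) = 9
  codegen.gen = min2(-9, 9) = -9
  pack.gen = max2(4, -9) = 4
  deps.gen = max2(4, -8) = 4
  render.gen = max2(9, 4) = 9
  south.gen = min2(9, 4) = 4

Propagation after the edit:
  bundle.gen: runs — kernel.txt [-1, -2, -4, 1]->[-9, 5]; result 2.
  pack.gen: runs — bundle.gen 4->2; result 2.
  deps.gen: runs — pack.gen 4->2; result 2.
  render.gen: runs — deps.gen 4->2; result 9 (same value as before).
  south.gen: runs — pack.gen 4->2; result 2.

Marked dirty: bundle.gen, deps.gen, pack.gen, render.gen, south.gen.
Target commands that run: bundle.gen, deps.gen, pack.gen, render.gen, south.gen — 5 in total.
Every dirty target's command ran.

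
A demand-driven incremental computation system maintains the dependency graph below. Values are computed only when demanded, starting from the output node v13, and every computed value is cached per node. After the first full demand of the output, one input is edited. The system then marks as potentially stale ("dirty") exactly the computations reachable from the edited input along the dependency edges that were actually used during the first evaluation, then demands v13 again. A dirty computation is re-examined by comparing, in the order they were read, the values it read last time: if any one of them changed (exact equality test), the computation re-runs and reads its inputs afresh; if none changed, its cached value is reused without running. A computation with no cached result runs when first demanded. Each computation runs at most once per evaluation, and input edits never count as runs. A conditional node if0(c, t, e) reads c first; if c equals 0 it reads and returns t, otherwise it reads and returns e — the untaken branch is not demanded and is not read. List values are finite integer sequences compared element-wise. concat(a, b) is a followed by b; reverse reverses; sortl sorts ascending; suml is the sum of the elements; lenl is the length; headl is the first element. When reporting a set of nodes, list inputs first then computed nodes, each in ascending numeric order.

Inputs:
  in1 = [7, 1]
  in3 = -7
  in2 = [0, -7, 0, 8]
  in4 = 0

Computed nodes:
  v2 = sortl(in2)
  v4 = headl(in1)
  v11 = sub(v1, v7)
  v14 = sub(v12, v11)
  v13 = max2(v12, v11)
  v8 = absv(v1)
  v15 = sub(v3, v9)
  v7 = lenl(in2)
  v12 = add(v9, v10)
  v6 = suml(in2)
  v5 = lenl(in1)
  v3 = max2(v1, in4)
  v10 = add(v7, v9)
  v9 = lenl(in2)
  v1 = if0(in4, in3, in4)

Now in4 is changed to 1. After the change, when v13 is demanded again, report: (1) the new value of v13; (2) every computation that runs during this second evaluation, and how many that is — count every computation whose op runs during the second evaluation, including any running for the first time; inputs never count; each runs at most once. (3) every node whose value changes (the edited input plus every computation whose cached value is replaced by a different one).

New value of v13: 12.
Computations that run: v1, v11, v13 — 3 in total.
Values that change: in4, v1, v11.

First evaluation (everything demanded from the output):
  v1 = if0(in4=0 -> then branch in3) = -7
  v7 = lenl([0, -7, 0, 8]) = 4
  v9 = lenl([0, -7, 0, 8]) = 4
  v10 = add(4, 4) = 8
  v11 = sub(-7, 4) = -11
  v12 = add(4, 8) = 12
  v13 = max2(12, -11) = 12

Propagation after the edit:
  v1: runs — in4 0->1; result 1.
  v11: runs — v1 -7->1; result -3.
  v13: runs — v11 -11->-3; result 12 (same value as before).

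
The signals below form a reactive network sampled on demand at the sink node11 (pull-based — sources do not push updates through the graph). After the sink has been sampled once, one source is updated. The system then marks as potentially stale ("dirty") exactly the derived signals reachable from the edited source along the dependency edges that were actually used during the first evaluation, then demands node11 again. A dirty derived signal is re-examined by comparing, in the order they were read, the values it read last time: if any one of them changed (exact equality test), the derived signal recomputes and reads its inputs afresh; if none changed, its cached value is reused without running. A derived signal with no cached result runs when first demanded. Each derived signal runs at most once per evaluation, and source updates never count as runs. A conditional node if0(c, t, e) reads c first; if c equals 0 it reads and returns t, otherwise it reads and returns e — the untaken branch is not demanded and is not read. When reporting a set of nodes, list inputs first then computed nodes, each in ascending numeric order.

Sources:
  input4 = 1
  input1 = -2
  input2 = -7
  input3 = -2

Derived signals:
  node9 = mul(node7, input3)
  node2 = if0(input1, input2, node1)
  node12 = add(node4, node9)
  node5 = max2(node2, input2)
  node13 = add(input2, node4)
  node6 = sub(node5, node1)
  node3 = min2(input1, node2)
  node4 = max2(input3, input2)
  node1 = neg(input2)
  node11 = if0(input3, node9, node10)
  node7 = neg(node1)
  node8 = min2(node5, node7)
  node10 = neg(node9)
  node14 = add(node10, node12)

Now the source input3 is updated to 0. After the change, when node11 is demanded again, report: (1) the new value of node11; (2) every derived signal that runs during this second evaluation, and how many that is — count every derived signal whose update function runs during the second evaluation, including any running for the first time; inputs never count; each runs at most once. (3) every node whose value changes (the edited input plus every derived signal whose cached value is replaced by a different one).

node11 now evaluates to 0.
Run set: node9, node11 (2 run).
Changed values: input3, node9, node11.
The important point: the flipped condition redirects demand; node10 is left stale, never re-checked.

Initial pass — values computed on the first demand:
  node1 = neg(-7) = 7
  node7 = neg(7) = -7
  node9 = mul(-7, -2) = 14
  node10 = neg(14) = -14
  node11 = if0(input3=-2 -> else branch node10) = -14

Second demand — change propagation:
  node9: re-runs because input3 -2->0; new result 0.
  node10: dirty yet unreached — the second evaluation never asks for it.
  node11: re-runs because input3 -2->0; new result 0.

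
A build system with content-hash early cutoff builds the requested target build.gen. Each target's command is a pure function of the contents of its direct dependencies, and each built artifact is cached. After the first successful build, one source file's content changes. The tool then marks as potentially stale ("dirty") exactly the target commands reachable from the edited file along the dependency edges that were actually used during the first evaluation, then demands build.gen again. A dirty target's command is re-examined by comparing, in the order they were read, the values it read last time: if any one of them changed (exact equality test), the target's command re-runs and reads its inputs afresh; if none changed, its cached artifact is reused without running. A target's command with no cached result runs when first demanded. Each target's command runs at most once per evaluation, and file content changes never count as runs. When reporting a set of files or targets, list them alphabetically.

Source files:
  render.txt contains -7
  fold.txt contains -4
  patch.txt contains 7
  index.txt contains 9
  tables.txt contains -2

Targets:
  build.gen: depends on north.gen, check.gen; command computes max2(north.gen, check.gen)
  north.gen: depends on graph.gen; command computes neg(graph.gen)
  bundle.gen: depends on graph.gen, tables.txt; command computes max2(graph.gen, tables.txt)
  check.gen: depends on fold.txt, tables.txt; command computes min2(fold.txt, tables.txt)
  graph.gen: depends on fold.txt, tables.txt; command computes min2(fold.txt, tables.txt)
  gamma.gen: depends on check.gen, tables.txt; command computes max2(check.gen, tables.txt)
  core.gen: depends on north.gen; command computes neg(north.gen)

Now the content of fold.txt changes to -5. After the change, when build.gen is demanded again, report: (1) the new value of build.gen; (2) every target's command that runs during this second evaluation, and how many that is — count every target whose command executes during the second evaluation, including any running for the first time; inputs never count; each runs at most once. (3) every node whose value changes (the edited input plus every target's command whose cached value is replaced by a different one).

New value of build.gen: 5.
Target commands that run: build.gen, check.gen, graph.gen, north.gen — 4 in total.
Values that change: build.gen, check.gen, fold.txt, graph.gen, north.gen.

First evaluation (everything demanded from the output):
  check.gen = min2(-4, -2) = -4
  graph.gen = min2(-4, -2) = -4
  north.gen = neg(-4) = 4
  build.gen = max2(4, -4) = 4

Propagation after the edit:
  check.gen: runs — fold.txt -4->-5; result -5.
  graph.gen: runs — fold.txt -4->-5; result -5.
  north.gen: runs — graph.gen -4->-5; result 5.
  build.gen: runs — north.gen 4->5; check.gen -4->-5; result 5.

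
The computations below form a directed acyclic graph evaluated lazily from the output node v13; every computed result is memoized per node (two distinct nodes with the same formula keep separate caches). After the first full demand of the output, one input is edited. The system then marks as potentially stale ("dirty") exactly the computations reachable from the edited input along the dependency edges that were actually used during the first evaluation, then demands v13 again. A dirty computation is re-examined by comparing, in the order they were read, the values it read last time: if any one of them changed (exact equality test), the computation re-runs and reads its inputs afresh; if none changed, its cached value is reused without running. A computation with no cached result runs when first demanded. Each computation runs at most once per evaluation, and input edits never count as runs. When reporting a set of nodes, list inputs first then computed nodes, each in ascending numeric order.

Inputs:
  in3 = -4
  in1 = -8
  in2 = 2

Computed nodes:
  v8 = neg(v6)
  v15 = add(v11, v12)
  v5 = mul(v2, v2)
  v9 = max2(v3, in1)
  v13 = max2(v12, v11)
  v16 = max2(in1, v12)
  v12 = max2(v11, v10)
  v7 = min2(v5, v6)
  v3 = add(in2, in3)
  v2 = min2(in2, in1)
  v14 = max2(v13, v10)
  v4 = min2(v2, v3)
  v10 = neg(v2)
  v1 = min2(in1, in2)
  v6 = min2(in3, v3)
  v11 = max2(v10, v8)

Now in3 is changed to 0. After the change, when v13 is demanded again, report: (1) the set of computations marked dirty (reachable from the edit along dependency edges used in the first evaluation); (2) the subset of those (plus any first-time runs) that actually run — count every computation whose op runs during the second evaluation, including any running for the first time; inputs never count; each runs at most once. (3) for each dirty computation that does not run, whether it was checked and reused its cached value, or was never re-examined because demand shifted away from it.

First demand of the output computes:
  v2 = min2(2, -8) = -8
  v3 = add(2, -4) = -2
  v6 = min2(-4, -2) = -4
  v8 = neg(-4) = 4
  v10 = neg(-8) = 8
  v11 = max2(8, 4) = 8
  v12 = max2(8, 8) = 8
  v13 = max2(8, 8) = 8

After the edit, cleaning proceeds:
  v3: a read changed (in3 -4->0) — executes, giving 2.
  v6: a read changed (in3 -4->0; v3 -2->2) — executes, giving 0.
  v8: a read changed (v6 -4->0) — executes, giving 0.
  v11: a read changed (v8 4->0) — executes, giving 8 — identical to its old value.
  v12: dirty, but its reads are unchanged (v11 unchanged, v10 unchanged); cached 8 stands.
  v13: dirty, but its reads are unchanged (v12 unchanged, v11 unchanged); cached 8 stands.

Note the absorption at v11: it re-runs yet its value is the same, leaving the output's value untouched.

The edit dirties: v3, v6, v8, v11, v12, v13.
4 computations run: v3, v6, v8, v11.
Cache hits after checking: v12, v13.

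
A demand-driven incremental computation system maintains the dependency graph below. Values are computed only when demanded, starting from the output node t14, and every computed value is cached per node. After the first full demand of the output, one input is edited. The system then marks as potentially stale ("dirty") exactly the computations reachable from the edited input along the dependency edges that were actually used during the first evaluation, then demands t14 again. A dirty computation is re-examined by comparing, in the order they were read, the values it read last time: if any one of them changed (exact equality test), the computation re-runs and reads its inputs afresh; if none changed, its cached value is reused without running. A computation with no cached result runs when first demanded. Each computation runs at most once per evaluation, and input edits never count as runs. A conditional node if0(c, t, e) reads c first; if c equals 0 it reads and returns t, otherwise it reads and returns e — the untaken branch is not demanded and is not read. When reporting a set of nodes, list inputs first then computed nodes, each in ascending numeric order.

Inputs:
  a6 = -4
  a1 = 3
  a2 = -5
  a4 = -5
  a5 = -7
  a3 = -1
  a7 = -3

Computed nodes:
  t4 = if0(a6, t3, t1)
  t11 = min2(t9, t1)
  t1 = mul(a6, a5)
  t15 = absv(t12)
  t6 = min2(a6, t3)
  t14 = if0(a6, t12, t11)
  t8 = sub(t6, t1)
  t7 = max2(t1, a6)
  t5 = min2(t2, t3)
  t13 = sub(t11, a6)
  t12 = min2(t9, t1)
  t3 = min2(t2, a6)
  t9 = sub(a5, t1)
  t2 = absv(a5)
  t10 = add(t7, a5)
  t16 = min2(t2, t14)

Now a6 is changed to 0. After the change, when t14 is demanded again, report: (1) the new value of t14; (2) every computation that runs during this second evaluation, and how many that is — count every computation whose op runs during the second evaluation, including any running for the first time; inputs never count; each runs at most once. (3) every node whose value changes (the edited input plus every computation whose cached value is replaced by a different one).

New value of t14: -7.
Computations that run: t1, t9, t12, t14 — 4 in total.
Values that change: a6, t1, t9, t14.
Key observation: a condition flipped, so demand moved to the other branch — t11 is never re-examined.

First evaluation (everything demanded from the output):
  t1 = mul(-4, -7) = 28
  t9 = sub(-7, 28) = -35
  t11 = min2(-35, 28) = -35
  t14 = if0(a6=-4 -> else branch t11) = -35

Propagation after the edit:
  t1: runs — a6 -4->0; result 0.
  t9: runs — t1 28->0; result -7.
  t11: marked dirty but never re-examined — demand shifted away from it.
  t12: demanded for the first time — runs, produces -7.
  t14: runs — a6 -4->0; result -7.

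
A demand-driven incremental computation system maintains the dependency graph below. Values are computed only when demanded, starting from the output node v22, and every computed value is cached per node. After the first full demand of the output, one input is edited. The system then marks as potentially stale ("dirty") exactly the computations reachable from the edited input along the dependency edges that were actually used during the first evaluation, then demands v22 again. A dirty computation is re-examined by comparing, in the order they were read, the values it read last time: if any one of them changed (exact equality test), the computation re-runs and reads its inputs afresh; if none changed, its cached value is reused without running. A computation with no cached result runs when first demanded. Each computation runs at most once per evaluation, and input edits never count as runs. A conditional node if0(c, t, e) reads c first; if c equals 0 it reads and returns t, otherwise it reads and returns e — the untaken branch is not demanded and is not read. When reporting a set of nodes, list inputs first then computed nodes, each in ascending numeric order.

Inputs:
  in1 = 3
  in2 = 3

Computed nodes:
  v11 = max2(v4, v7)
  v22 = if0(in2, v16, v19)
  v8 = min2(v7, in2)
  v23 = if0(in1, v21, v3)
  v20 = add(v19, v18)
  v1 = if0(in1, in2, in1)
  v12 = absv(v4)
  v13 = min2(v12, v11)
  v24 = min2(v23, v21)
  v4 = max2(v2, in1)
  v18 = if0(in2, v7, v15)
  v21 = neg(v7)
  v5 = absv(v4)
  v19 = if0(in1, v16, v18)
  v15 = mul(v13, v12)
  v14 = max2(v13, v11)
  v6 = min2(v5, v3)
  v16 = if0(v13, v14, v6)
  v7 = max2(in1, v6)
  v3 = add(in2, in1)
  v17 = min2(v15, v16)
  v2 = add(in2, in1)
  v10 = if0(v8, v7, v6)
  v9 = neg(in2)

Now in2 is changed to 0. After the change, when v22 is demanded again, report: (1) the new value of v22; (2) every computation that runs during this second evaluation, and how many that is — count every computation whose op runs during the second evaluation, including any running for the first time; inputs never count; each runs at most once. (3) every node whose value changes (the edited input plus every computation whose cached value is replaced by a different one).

First evaluation (everything demanded from the output):
  v2 = add(3, 3) = 6
  v3 = add(3, 3) = 6
  v4 = max2(6, 3) = 6
  v5 = absv(6) = 6
  v6 = min2(6, 6) = 6
  v7 = max2(3, 6) = 6
  v11 = max2(6, 6) = 6
  v12 = absv(6) = 6
  v13 = min2(6, 6) = 6
  v15 = mul(6, 6) = 36
  v18 = if0(in2=3 -> else branch v15) = 36
  v19 = if0(in1=3 -> else branch v18) = 36
  v22 = if0(in2=3 -> else branch v19) = 36

Propagation after the edit:
  v2: runs — in2 3->0; result 3.
  v3: runs — in2 3->0; result 3.
  v4: runs — v2 6->3; result 3.
  v5: runs — v4 6->3; result 3.
  v6: runs — v5 6->3; v3 6->3; result 3.
  v7: runs — v6 6->3; result 3.
  v11: runs — v4 6->3; v7 6->3; result 3.
  v12: runs — v4 6->3; result 3.
  v13: runs — v12 6->3; v11 6->3; result 3.
  v15: marked dirty but never re-examined — demand shifted away from it.
  v16: demanded for the first time — runs, produces 3.
  v18: marked dirty but never re-examined — demand shifted away from it.
  v19: marked dirty but never re-examined — demand shifted away from it.
  v22: runs — in2 3->0; result 3.

Key observation: a condition flipped, so demand moved to the other branch — v15, v18, v19 are never re-examined.

New value of v22: 3.
Computations that run: v2, v3, v4, v5, v6, v7, v11, v12, v13, v16, v22 — 11 in total.
Values that change: in2, v2, v3, v4, v5, v6, v7, v11, v12, v13, v22.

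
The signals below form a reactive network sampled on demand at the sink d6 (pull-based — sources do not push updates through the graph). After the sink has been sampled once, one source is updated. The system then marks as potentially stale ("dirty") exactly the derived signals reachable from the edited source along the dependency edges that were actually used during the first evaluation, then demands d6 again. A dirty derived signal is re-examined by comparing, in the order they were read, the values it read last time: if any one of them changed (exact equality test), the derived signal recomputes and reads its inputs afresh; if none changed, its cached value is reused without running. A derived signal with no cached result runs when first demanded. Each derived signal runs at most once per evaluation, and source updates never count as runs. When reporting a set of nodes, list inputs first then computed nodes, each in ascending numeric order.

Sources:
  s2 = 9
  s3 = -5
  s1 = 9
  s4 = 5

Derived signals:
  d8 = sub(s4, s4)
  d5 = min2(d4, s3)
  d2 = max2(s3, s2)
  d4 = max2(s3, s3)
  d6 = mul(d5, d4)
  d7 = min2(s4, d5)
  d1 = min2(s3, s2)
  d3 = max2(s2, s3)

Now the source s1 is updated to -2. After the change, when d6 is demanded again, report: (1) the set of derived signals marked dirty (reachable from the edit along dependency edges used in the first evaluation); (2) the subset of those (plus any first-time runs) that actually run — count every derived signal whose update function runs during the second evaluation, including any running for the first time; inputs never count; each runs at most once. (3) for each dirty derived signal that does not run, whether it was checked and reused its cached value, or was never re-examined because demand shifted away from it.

Initial pass — values computed on the first demand:
  d4 = max2(-5, -5) = -5
  d5 = min2(-5, -5) = -5
  d6 = mul(-5, -5) = 25

Second demand — change propagation:
  no demanded computation ever read s1, so the edit dirties nothing and nothing runs.

The important point: nothing the output needs ever reads s1, so the edit is invisible to it.

Dirty set: none.
Run set: none (0 run).
All dirty derived signals ended up running.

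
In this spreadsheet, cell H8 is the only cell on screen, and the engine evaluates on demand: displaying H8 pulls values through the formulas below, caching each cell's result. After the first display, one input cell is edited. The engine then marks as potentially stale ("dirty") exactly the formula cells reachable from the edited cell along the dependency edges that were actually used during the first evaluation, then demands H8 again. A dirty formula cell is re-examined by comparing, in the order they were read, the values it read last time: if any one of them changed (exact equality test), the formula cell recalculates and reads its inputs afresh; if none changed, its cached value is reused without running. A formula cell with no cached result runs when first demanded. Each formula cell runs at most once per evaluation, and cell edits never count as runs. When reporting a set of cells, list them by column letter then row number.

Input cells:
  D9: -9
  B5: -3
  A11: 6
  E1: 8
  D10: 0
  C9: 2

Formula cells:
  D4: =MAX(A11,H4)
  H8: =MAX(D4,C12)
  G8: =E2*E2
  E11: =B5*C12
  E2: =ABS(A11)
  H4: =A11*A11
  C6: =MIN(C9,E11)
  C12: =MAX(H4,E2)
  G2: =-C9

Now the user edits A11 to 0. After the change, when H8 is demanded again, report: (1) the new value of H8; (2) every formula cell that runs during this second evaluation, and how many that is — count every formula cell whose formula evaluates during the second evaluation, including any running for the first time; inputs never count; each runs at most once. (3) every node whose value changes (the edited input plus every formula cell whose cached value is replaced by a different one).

H8 now evaluates to 0.
Run set: C12, D4, E2, H4, H8 (5 run).
Changed values: A11, C12, D4, E2, H4, H8.

Initial pass — values computed on the first demand:
  E2 = ABS(6) = 6
  H4 = 6 * 6 = 36
  C12 = MAX(36, 6) = 36
  D4 = MAX(6, 36) = 36
  H8 = MAX(36, 36) = 36

Second demand — change propagation:
  E2: re-runs because A11 6->0; new result 0.
  H4: re-runs because A11 6->0; A11 6->0; new result 0.
  C12: re-runs because H4 36->0; E2 6->0; new result 0.
  D4: re-runs because A11 6->0; H4 36->0; new result 0.
  H8: re-runs because D4 36->0; C12 36->0; new result 0.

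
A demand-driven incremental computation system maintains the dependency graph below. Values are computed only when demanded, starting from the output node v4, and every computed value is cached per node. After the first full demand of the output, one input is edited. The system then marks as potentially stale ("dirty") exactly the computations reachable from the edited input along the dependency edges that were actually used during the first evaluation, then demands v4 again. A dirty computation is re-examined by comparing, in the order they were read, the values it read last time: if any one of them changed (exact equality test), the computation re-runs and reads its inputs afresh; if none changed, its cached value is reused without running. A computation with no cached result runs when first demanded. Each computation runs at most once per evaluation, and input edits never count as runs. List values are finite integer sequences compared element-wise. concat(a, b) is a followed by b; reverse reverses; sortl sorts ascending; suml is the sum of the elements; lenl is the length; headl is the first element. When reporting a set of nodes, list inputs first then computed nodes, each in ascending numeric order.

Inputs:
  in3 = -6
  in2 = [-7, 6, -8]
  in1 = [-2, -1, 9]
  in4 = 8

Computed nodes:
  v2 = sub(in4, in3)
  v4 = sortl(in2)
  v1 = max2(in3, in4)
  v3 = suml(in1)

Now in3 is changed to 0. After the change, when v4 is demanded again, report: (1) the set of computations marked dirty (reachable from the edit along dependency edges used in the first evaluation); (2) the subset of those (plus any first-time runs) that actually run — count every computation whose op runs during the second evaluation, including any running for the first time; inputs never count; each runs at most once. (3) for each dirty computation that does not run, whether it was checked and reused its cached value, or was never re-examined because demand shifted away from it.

First evaluation (everything demanded from the output):
  v4 = sortl([-7, 6, -8]) = [-8, -7, 6]

Propagation after the edit:
  in3 feeds no computation that the output demands — nothing is marked dirty and nothing runs.

Key observation: in3 is never demanded by the output, so the edit triggers no recomputation at all.

Marked dirty: none.
Computations that run: none — 0 in total.
Every dirty computation ran.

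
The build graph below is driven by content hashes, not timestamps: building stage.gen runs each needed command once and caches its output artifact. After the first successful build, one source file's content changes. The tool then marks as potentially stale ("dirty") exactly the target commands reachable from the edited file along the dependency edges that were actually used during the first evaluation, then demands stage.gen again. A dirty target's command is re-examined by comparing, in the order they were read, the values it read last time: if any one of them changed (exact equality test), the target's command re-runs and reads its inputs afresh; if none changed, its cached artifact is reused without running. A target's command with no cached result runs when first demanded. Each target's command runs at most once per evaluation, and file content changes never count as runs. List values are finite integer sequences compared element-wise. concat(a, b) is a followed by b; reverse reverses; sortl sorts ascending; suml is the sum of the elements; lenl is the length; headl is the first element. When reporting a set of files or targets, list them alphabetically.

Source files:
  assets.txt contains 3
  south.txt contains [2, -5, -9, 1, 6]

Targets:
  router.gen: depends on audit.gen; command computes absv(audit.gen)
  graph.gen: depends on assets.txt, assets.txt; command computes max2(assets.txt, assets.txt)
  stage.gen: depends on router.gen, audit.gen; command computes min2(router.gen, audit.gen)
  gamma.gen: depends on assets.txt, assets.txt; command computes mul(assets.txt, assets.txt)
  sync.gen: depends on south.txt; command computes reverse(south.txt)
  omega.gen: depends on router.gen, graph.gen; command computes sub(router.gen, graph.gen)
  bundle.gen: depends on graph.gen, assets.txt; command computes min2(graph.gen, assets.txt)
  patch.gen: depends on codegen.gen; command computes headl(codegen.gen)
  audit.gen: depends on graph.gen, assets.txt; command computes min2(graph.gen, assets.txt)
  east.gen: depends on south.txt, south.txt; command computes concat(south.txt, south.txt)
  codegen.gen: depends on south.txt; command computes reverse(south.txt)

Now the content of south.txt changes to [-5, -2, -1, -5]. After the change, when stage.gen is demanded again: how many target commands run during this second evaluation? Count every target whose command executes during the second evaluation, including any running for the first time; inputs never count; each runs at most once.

Run set: none (0 run).
The important point: nothing the output needs ever reads south.txt, so the edit is invisible to it.

Initial pass — values computed on the first demand:
  graph.gen = max2(3, 3) = 3
  audit.gen = min2(3, 3) = 3
  router.gen = absv(3) = 3
  stage.gen = min2(3, 3) = 3

Second demand — change propagation:
  no demanded computation ever read south.txt, so the edit dirties nothing and nothing runs.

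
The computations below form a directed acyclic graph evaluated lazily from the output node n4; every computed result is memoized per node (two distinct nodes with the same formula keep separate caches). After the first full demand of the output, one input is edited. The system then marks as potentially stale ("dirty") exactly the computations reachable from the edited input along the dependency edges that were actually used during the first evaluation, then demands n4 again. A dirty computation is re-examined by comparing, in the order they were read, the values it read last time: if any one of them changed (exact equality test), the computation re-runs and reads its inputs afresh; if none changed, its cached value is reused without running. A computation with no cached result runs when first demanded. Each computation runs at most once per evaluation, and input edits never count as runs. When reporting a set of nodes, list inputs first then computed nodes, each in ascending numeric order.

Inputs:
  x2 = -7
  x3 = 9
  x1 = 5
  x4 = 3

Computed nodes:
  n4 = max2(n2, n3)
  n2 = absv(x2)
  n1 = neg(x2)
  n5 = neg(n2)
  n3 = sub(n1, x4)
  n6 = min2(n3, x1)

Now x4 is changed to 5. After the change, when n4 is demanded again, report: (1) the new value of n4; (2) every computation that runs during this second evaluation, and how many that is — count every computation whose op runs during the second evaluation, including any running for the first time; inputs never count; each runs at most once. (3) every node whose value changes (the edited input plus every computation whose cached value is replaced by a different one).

Demanding n4 again yields 7.
2 computations run: n3, n4.
The nodes whose values change: x4, n3.

First demand of the output computes:
  n1 = neg(-7) = 7
  n2 = absv(-7) = 7
  n3 = sub(7, 3) = 4
  n4 = max2(7, 4) = 7

After the edit, cleaning proceeds:
  n3: a read changed (x4 3->5) — executes, giving 2.
  n4: a read changed (n3 4->2) — executes, giving 7 — identical to its old value.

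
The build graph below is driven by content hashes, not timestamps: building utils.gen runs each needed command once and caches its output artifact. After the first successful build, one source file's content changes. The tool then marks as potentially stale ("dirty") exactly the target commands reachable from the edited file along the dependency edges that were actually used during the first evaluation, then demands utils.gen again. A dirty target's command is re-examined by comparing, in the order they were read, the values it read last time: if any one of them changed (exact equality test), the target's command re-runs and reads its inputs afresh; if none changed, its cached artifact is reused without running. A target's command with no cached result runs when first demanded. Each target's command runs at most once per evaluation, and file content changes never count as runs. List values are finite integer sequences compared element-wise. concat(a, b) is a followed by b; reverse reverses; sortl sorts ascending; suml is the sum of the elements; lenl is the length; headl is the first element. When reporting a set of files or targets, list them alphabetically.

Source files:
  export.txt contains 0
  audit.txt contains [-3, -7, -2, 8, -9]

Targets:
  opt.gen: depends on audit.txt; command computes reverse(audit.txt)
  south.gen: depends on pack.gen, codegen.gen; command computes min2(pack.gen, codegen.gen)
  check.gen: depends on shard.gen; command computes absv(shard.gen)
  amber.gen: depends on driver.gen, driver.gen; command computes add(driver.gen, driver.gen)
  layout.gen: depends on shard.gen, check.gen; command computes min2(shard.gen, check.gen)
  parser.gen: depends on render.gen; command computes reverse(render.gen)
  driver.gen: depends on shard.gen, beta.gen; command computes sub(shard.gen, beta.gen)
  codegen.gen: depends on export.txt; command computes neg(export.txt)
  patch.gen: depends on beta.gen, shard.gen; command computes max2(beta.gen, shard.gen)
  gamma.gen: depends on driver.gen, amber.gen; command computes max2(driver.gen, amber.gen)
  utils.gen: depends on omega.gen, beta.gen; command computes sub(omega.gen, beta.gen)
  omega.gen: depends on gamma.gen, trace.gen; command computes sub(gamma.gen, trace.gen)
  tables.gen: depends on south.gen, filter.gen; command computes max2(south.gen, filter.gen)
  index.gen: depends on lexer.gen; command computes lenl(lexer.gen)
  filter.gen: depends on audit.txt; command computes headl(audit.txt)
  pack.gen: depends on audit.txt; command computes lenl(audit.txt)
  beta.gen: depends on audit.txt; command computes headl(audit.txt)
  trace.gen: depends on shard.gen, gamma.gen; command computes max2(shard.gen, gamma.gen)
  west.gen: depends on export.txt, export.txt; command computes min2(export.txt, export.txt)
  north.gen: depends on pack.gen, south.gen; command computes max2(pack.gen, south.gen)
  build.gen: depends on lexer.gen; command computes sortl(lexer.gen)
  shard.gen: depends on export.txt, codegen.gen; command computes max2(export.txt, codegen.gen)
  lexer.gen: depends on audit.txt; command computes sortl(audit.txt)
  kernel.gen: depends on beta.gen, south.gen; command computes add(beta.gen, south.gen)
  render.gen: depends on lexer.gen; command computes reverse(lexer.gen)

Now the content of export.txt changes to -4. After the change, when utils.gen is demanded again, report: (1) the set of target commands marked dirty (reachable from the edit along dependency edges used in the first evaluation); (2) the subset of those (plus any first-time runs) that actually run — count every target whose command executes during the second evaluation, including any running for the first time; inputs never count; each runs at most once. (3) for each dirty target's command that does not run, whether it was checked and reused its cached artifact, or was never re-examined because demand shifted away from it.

Dirty set: amber.gen, codegen.gen, driver.gen, gamma.gen, omega.gen, shard.gen, trace.gen, utils.gen.
Run set: amber.gen, codegen.gen, driver.gen, gamma.gen, omega.gen, shard.gen, trace.gen (7 run).
Re-examined without running (cache reused): utils.gen.
The important point: omega.gen recomputes to an identical value, and the output ends up unchanged.

Initial pass — values computed on the first demand:
  beta.gen = headl([-3, -7, -2, 8, -9]) = -3
  codegen.gen = neg(0) = 0
  shard.gen = max2(0, 0) = 0
  driver.gen = sub(0, -3) = 3
  amber.gen = add(3, 3) = 6
  gamma.gen = max2(3, 6) = 6
  trace.gen = max2(0, 6) = 6
  omega.gen = sub(6, 6) = 0
  utils.gen = sub(0, -3) = 3

Second demand — change propagation:
  codegen.gen: re-runs because export.txt 0->-4; new result 4.
  shard.gen: re-runs because export.txt 0->-4; codegen.gen 0->4; new result 4.
  driver.gen: re-runs because shard.gen 0->4; new result 7.
  amber.gen: re-runs because driver.gen 3->7; driver.gen 3->7; new result 14.
  gamma.gen: re-runs because driver.gen 3->7; amber.gen 6->14; new result 14.
  trace.gen: re-runs because shard.gen 0->4; gamma.gen 6->14; new result 14.
  omega.gen: re-runs because gamma.gen 6->14; trace.gen 6->14; new result 0 (unchanged).
  utils.gen: re-examined; everything it read last time is the same (omega.gen unchanged, beta.gen unchanged) — cache 3 kept, no run.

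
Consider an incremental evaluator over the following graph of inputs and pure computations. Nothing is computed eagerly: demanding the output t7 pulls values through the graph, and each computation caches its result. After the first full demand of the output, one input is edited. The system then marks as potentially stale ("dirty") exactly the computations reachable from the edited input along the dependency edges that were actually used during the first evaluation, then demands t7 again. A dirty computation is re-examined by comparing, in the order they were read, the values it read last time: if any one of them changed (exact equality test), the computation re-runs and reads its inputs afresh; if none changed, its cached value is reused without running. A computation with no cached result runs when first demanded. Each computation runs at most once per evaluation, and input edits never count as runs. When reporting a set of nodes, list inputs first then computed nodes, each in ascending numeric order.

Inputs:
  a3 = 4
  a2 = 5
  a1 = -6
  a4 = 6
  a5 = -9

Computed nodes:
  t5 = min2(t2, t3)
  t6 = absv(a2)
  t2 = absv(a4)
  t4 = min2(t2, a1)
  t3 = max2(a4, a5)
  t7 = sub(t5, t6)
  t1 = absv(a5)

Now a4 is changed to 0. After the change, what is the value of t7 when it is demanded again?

Initial pass — values computed on the first demand:
  t2 = absv(6) = 6
  t3 = max2(6, -9) = 6
  t5 = min2(6, 6) = 6
  t6 = absv(5) = 5
  t7 = sub(6, 5) = 1

Second demand — change propagation:
  t2: re-runs because a4 6->0; new result 0.
  t3: re-runs because a4 6->0; new result 0.
  t5: re-runs because t2 6->0; t3 6->0; new result 0.
  t7: re-runs because t5 6->0; new result -5.

t7 now evaluates to -5.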